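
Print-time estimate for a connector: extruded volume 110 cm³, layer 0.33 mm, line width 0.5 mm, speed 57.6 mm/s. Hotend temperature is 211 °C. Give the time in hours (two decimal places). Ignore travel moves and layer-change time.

3.22 hours

Bead cross-section = 0.33 × 0.5 = 0.165 mm².
Toolpath length = 110 cm³ / 0.165 mm² = 110000 / 0.165 = 666666.7 mm.
Extrusion time = 666666.7 / 57.6, so 11574.1 s.
Converting: 11574.1 s = 3.22 hours.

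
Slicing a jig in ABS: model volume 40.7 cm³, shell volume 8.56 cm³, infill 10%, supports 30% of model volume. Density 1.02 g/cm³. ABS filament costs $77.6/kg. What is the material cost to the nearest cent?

$1.90

Infill region = 40.7 − 8.56, so 32.14 cm³.
Infill deposited: 0.10 × 32.14 → 3.214 cm³.
Support = 0.30 × 40.7 = 12.21 cm³.
Deposited volume: 8.56 + 3.214 + 12.21 → 23.984 cm³.
Mass = 23.984 × 1.02 = 24.46368 g.
Cost = 24.46368 g / 1000 × $77.6/kg = $1.90.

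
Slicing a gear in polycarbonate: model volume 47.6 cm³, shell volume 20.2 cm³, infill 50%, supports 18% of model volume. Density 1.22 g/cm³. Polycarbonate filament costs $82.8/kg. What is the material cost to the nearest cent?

Interior volume = 47.6 − 20.2 = 27.4 cm³.
Infill volume = 0.50 × 27.4 = 13.7 cm³.
Support = 0.18 × 47.6 = 8.568 cm³.
Deposited volume = 20.2 + 13.7 + 8.568 = 42.468 cm³.
Mass = 42.468 × 1.22, so 51.81096 g.
At $82.8/kg: 51.81096/1000 × 82.8 = $4.29.

$4.29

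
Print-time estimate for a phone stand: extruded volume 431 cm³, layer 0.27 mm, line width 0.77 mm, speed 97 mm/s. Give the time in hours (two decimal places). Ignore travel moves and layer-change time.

5.94 hours

Extrusion cross-section = 0.27 × 0.77, so 0.2079 mm².
Total extruded path = 431000/0.2079 = 2073112.1 mm.
Print-move time: 2073112.1 / 97 → 21372.3 s.
21372.3 s = 5.94 hours.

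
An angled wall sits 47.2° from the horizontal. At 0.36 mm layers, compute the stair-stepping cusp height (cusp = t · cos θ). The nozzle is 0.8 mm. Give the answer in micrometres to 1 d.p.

cos(47.2°) = 0.6794, so cusp = 0.36 × 0.6794 = 0.244584 mm → 244.6 μm.

244.6 μm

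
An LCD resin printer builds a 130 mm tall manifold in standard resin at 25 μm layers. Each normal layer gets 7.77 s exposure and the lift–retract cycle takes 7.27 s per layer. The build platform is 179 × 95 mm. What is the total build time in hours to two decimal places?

21.72 hours

Layer count = ceil(130 / 0.025) = 5200.
Per-layer time = 7.77 + 7.27 = 15.04 s.
Build time: 5200 × 15.04 s = 78208 s, i.e. 21.72 hours.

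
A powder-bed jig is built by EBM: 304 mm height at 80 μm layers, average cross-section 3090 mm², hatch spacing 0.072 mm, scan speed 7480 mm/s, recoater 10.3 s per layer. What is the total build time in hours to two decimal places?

16.93 hours

Number of layers: 304 / 0.08 → 3800 (rounded up).
Hatch length per layer = 3090 / 0.072 = 42916.7 mm.
Scan time per layer: 42916.7 / 7480 → 5.7375 s.
Time per layer = 5.7375 + 10.3 = 16.0375 s.
3800 layers × 16.0375 s/layer = 60942.5 s, i.e. 16.93 hours.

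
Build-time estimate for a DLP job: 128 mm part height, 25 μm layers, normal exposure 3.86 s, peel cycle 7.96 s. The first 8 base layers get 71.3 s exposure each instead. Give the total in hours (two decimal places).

Number of layers: 128 / 0.025 → 5120 (rounded up).
Base layers: 8 × (71.3 + 7.96) → 634.08 s.
Regular layers: 5112 × (3.86 + 7.96) → 60423.84 s.
Sum: 634.08 + 60423.84 = 61057.92 s → 16.96 hours.

16.96 hours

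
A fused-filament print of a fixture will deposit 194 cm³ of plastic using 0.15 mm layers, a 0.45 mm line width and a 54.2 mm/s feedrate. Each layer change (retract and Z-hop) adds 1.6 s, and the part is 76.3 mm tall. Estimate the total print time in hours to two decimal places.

14.96 hours

Bead cross-section = 0.15 × 0.45, so 0.0675 mm².
Total extruded path = 194000/0.0675 = 2874074.1 mm.
Time extruding: 2874074.1 / 54.2 → 53027.2 s.
Layers = ⌈76.3/0.15⌉ = 509.
Non-print overhead = 509 × 1.6 = 814.4 s.
Total = 53027.2 + 814.4 = 53841.6 s = 14.96 hours.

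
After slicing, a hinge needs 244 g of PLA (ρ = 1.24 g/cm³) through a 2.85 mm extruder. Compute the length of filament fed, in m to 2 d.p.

Volume = 244 g / 1.24 g·cm⁻³ = 196.7742 cm³ = 196774.2 mm³.
A = π r² = π × 1.425² = 6.3794 mm².
L = V/A = 196774.2/6.3794 = 30845.25 mm → 30.85 m.

30.85 m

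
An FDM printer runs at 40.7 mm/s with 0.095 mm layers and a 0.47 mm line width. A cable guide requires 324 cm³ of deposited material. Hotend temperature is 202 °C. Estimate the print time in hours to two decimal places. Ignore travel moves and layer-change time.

Line area: 0.095 × 0.47 → 0.04465 mm².
Total extruded path = 324000/0.04465 = 7256439 mm.
Time extruding = 7256439 / 40.7 = 178290.9 s.
That's 178290.9 s → 49.53 hours.

49.53 hours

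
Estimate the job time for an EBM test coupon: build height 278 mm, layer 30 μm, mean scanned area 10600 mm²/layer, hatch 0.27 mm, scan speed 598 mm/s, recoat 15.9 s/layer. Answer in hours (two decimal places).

209.93 hours

Number of layers: 278 / 0.03 → 9267 (rounded up).
Hatch length per layer = 10600 / 0.27 = 39259.3 mm.
Beam time per layer = 39259.3 / 598 = 65.651 s.
Per-layer time = 65.651 + 15.9 = 81.551 s.
9267 layers × 81.551 s/layer = 755733.117 s, i.e. 209.93 hours.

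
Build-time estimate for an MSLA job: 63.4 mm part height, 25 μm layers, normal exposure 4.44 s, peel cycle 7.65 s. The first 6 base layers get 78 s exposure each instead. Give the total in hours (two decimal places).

Layers = ⌈63.4/0.025⌉ = 2536.
Burn-in layers = 6 × (78 + 7.65), so 513.9 s.
Regular layers = 2530 × (4.44 + 7.65), so 30587.7 s.
Sum: 513.9 + 30587.7 = 31101.6 s → 8.64 hours.

8.64 hours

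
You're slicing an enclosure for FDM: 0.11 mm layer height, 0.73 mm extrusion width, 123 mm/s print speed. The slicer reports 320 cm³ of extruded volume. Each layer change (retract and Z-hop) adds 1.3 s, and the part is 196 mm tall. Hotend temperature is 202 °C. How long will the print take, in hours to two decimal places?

Line area = 0.11 × 0.73, so 0.0803 mm².
Toolpath length = 320 cm³ / 0.0803 mm² = 320000 / 0.0803 = 3985056 mm.
Print-move time: 3985056 / 123 → 32398.8 s.
Layers = ⌈196/0.11⌉ = 1782.
Non-print overhead = 1782 × 1.3, so 2316.6 s.
Total = 32398.8 + 2316.6 = 34715.4 s = 9.64 hours.

9.64 hours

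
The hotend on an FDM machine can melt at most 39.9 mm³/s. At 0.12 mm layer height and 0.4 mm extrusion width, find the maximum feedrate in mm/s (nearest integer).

A: 0.12 × 0.4 → 0.048 mm².
Max speed = 39.9 / 0.048 = 831.25 ≈ 831 mm/s.

831 mm/s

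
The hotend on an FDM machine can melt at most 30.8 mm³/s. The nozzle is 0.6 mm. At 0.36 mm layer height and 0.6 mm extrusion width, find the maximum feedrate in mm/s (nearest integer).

143 mm/s

A: 0.36 × 0.6 → 0.216 mm².
v_max = Q/A = 30.8/0.216 = 142.59 mm/s → 143 mm/s.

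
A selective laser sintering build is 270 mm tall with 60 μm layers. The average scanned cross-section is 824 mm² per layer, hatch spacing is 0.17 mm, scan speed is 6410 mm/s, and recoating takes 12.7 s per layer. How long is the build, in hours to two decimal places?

16.82 hours

Layer count = ceil(270 / 0.06) = 4500.
Per-layer scan distance: 824 / 0.17 → 4847.1 mm.
Per-layer scan time = 4847.1 / 6410, so 0.7562 s.
Time per layer: 0.7562 + 12.7 → 13.4562 s.
Build time = 4500 × 13.4562 = 60552.9 s = 16.82 hours.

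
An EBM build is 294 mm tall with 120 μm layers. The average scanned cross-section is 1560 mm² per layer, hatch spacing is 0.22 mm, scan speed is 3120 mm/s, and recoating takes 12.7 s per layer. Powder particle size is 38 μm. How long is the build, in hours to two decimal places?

10.19 hours

Number of layers: 294 / 0.12 → 2450 (rounded up).
Hatch length per layer = 1560 / 0.22 = 7090.9 mm.
Per-layer scan time = 7090.9 / 3120 = 2.2727 s.
Layer cycle = 2.2727 + 12.7, so 14.9727 s.
Total: 2450 × 14.9727 s = 36683.115 s → 10.19 hours.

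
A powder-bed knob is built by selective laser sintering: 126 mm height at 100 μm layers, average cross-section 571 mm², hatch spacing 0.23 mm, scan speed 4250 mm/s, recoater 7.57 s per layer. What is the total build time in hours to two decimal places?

2.85 hours

Layers = ⌈126/0.1⌉ = 1260.
Hatch length per layer: 571 / 0.23 → 2482.6 mm.
Per-layer scan time = 2482.6 / 4250, so 0.5841 s.
Time per layer: 0.5841 + 7.57 → 8.1541 s.
Total: 1260 × 8.1541 s = 10274.166 s → 2.85 hours.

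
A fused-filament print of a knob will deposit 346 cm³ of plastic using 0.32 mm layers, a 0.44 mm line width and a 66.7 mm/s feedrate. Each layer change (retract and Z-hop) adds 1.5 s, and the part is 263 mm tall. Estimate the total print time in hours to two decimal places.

Line area = 0.32 × 0.44, so 0.1408 mm².
Total extruded path = 346000/0.1408 = 2457386.4 mm.
Time extruding = 2457386.4 / 66.7 = 36842.4 s.
Layers = ⌈263/0.32⌉ = 822.
Z-hop total: 822 × 1.5 → 1233 s.
Altogether 36842.4 + 1233 = 38075.4 s, i.e. 10.58 hours.

10.58 hours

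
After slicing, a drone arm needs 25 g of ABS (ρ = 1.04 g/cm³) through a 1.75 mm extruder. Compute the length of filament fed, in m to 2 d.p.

Extruded volume: 25/1.04 = 24.0385 cm³ (24038.5 mm³).
Filament cross-section = π × (1.75/2)² = 2.4053 mm².
L = V/A = 24038.5/2.4053 = 9993.97 mm → 9.99 m.

9.99 m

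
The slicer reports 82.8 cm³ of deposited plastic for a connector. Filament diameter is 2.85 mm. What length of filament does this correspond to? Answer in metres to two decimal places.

A = π r² = π × 1.425² = 6.3794 mm².
Length = 82.8 cm³ / 6.3794 mm² = 82800 / 6.3794 = 12979.28 mm = 12.98 m.

12.98 m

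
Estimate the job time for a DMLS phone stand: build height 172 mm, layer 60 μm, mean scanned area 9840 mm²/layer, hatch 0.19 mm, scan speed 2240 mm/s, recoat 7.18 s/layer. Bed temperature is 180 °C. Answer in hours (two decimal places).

24.13 hours

Layers = ⌈172/0.06⌉ = 2867.
Hatch length per layer = 9840 / 0.19 = 51789.5 mm.
Per-layer scan time = 51789.5 / 2240 = 23.1203 s.
Per-layer time: 23.1203 + 7.18 → 30.3003 s.
Total: 2867 × 30.3003 s = 86870.9601 s → 24.13 hours.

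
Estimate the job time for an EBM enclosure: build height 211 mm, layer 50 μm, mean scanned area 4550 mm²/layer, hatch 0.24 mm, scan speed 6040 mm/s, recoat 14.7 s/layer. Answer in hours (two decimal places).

Layer count = ceil(211 / 0.05) = 4220.
Hatch length per layer: 4550 / 0.24 → 18958.3 mm.
Beam time per layer = 18958.3 / 6040 = 3.1388 s.
Layer cycle = 3.1388 + 14.7 = 17.8388 s.
Build time = 4220 × 17.8388 = 75279.736 s = 20.91 hours.

20.91 hours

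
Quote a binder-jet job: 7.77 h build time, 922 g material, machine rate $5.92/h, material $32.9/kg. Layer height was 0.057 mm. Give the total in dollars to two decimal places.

$76.33

Machine-time cost: 5.92 × 7.77 → $45.9984.
Material cost = 32.9 × 922/1000 = $30.3338.
Total = 45.9984 + 30.3338 = 76.3322 ≈ $76.33.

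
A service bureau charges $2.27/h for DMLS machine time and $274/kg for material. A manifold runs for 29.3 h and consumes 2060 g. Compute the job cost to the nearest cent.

$630.95

Machine cost = 2.27 × 29.3, so $66.511.
Material charge = 274 × 2060/1000 = $564.44.
Job cost: 66.511 + 564.44 = 630.951 ≈ $630.95.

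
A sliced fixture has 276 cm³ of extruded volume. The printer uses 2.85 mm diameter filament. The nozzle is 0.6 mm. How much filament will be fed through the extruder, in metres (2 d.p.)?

Filament cross-section = π × (2.85/2)² = 6.3794 mm².
Length = 276 cm³ / 6.3794 mm² = 276000 / 6.3794 = 43264.26 mm = 43.26 m.

43.26 m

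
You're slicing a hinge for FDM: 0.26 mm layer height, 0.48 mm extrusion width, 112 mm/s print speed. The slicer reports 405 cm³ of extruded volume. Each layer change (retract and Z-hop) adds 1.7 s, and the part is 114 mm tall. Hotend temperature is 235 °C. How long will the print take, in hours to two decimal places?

Line area: 0.26 × 0.48 → 0.1248 mm².
Total extruded path = 405000/0.1248 = 3245192.3 mm.
Time extruding = 3245192.3 / 112 = 28974.9 s.
Number of layers: 114 / 0.26 → 439 (rounded up).
Z-hop total = 439 × 1.7 = 746.3 s.
Altogether 28974.9 + 746.3 = 29721.2 s, i.e. 8.26 hours.

8.26 hours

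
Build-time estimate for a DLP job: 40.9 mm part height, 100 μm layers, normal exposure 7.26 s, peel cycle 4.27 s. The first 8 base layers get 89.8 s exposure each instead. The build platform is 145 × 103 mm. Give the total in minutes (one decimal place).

89.6 minutes

Layer count = ceil(40.9 / 0.1) = 409.
Base layers: 8 × (89.8 + 4.27) → 752.56 s.
Remaining layers = 401 × (7.26 + 4.27), so 4623.53 s.
Total = 752.56 + 4623.53 = 5376.09 s = 89.6 minutes.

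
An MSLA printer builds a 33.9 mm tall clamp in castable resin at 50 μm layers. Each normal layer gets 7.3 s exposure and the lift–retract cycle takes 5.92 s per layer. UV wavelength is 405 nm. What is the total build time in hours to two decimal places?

2.49 hours

Layer count = ceil(33.9 / 0.05) = 678.
Cycle time = 7.3 + 5.92, so 13.22 s.
Total = 678 × 13.22 = 8963.16 s = 2.49 hours.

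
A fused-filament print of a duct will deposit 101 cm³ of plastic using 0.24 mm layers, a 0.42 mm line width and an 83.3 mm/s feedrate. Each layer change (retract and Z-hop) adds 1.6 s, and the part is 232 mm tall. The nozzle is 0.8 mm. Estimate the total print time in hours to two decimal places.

Line area = 0.24 × 0.42, so 0.1008 mm².
Toolpath length = 101 cm³ / 0.1008 mm² = 101000 / 0.1008 = 1001984.1 mm.
Extrusion time: 1001984.1 / 83.3 → 12028.6 s.
Number of layers: 232 / 0.24 → 967 (rounded up).
Layer-change overhead: 967 × 1.6 → 1547.2 s.
Altogether 12028.6 + 1547.2 = 13575.8 s, i.e. 3.77 hours.

3.77 hours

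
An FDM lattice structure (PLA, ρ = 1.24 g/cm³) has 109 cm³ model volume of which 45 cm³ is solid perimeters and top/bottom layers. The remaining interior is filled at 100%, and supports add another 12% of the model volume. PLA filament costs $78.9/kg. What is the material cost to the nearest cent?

Infill region: 109 − 45 → 64 cm³.
Infill deposited = 1.00 × 64, so 64 cm³.
Support = 0.12 × 109, so 13.08 cm³.
Total printed volume = 45 + 64 + 13.08 = 122.08 cm³.
Mass: 122.08 × 1.24 → 151.3792 g.
Cost = 151.3792 g / 1000 × $78.9/kg = $11.94.

$11.94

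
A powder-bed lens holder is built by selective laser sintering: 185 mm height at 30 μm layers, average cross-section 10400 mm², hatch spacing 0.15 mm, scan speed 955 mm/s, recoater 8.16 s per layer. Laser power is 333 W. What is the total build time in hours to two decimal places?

Layers = ⌈185/0.03⌉ = 6167.
Hatch length per layer = 10400 / 0.15, so 69333.3 mm.
Laser time per layer: 69333.3 / 955 → 72.6003 s.
Layer cycle = 72.6003 + 8.16 = 80.7603 s.
Total: 6167 × 80.7603 s = 498048.7701 s → 138.35 hours.

138.35 hours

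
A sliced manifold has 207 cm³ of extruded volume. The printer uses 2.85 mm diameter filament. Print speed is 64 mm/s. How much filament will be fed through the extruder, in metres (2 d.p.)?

32.45 m

A = π r² = π × 1.425² = 6.3794 mm².
Length = 207 cm³ / 6.3794 mm² = 207000 / 6.3794 = 32448.19 mm = 32.45 m.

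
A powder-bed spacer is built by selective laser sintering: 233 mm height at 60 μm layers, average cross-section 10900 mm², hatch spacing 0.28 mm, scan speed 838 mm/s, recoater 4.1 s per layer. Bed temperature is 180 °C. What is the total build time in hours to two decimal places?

Layer count = ceil(233 / 0.06) = 3884.
Hatch length per layer = 10900 / 0.28, so 38928.6 mm.
Per-layer scan time = 38928.6 / 838 = 46.4542 s.
Per-layer time = 46.4542 + 4.1, so 50.5542 s.
Total: 3884 × 50.5542 s = 196352.5128 s → 54.54 hours.

54.54 hours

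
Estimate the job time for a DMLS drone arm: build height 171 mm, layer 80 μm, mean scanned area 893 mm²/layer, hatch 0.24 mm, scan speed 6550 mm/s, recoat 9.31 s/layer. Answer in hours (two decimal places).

5.87 hours

Layers = ⌈171/0.08⌉ = 2138.
Per-layer scan distance = 893 / 0.24, so 3720.8 mm.
Per-layer scan time = 3720.8 / 6550, so 0.5681 s.
Per-layer time: 0.5681 + 9.31 → 9.8781 s.
Total: 2138 × 9.8781 s = 21119.3778 s → 5.87 hours.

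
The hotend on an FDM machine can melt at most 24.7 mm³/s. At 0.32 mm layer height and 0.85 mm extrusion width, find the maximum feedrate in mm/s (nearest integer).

91 mm/s

A = 0.32 × 0.85 = 0.272 mm².
v_max = Q/A = 24.7/0.272 = 90.81 mm/s → 91 mm/s.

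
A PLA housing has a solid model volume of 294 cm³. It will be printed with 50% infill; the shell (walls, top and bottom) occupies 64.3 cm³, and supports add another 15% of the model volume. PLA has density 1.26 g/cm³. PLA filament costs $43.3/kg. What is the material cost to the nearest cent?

$12.18

Volume inside the shell = 294 − 64.3 = 229.7 cm³.
Deposited infill = 0.50 × 229.7, so 114.85 cm³.
Support = 0.15 × 294, so 44.1 cm³.
Total extruded: 64.3 + 114.85 + 44.1 → 223.25 cm³.
Mass = 223.25 × 1.26 = 281.295 g.
Cost = 281.295 g / 1000 × $43.3/kg = $12.18.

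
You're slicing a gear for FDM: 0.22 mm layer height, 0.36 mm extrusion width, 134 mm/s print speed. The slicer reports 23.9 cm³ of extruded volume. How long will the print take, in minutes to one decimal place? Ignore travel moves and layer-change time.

37.5 minutes

Line area = 0.22 × 0.36, so 0.0792 mm².
Toolpath length = 23.9 cm³ / 0.0792 mm² = 23900 / 0.0792 = 301767.7 mm.
Extrusion time: 301767.7 / 134 → 2252 s.
That's 2252 s → 37.5 minutes.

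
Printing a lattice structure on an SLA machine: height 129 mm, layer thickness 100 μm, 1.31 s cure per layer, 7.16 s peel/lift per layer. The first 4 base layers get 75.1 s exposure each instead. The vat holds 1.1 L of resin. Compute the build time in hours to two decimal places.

Layer count = ceil(129 / 0.1) = 1290.
Burn-in layers: 4 × (75.1 + 7.16) → 329.04 s.
Remaining layers = 1286 × (1.31 + 7.16) = 10892.42 s.
Total = 329.04 + 10892.42 = 11221.46 s = 3.12 hours.

3.12 hours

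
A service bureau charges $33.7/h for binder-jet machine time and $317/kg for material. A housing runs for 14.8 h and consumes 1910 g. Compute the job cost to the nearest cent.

Machine cost: 33.7 × 14.8 → $498.76.
Material cost: 317 × 1910/1000 → $605.47.
Total = 498.76 + 605.47 = $1104.23.

$1104.23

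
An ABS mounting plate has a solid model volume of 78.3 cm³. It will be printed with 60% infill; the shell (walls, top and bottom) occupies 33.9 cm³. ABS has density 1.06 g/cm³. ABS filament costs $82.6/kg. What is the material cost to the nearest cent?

$5.30

Infill region: 78.3 − 33.9 → 44.4 cm³.
Infill volume = 0.60 × 44.4 = 26.64 cm³.
Total printed volume: 33.9 + 26.64 → 60.54 cm³.
Mass = 60.54 × 1.06, so 64.1724 g.
Cost = 64.1724 g / 1000 × $82.6/kg = $5.30.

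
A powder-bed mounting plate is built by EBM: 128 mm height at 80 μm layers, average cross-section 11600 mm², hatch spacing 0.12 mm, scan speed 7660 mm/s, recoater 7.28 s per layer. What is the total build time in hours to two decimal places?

Layers = ⌈128/0.08⌉ = 1600.
Hatch length per layer = 11600 / 0.12, so 96666.7 mm.
Per-layer scan time = 96666.7 / 7660 = 12.6197 s.
Per-layer time = 12.6197 + 7.28, so 19.8997 s.
Build time = 1600 × 19.8997 = 31839.52 s = 8.84 hours.

8.84 hours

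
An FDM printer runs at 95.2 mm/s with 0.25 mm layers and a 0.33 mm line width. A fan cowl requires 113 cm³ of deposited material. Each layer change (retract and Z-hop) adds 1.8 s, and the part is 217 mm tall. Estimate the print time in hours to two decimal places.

4.43 hours

Line area: 0.25 × 0.33 → 0.0825 mm².
Total extruded path = 113000/0.0825 = 1369697 mm.
Extrusion time: 1369697 / 95.2 → 14387.6 s.
Number of layers: 217 / 0.25 → 868 (rounded up).
Non-print overhead: 868 × 1.8 → 1562.4 s.
Total = 14387.6 + 1562.4 = 15950 s = 4.43 hours.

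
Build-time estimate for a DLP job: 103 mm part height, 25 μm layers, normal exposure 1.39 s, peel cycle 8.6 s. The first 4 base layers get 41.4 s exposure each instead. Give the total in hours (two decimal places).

Layers = ⌈103/0.025⌉ = 4120.
Burn-in layers = 4 × (41.4 + 8.6), so 200 s.
Regular layers = 4116 × (1.39 + 8.6) = 41118.84 s.
Total = 200 + 41118.84 = 41318.84 s = 11.48 hours.

11.48 hours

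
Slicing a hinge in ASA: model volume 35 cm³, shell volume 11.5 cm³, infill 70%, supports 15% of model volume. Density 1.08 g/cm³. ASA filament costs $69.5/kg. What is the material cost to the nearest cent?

Interior volume = 35 − 11.5 = 23.5 cm³.
Deposited infill = 0.70 × 23.5, so 16.45 cm³.
Support = 0.15 × 35, so 5.25 cm³.
Total printed volume: 11.5 + 16.45 + 5.25 → 33.2 cm³.
Mass = 33.2 × 1.08, so 35.856 g.
Cost = 35.856 g / 1000 × $69.5/kg = $2.49.

$2.49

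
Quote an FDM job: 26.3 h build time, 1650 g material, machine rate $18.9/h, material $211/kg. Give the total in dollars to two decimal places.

Machine-time cost = 18.9 × 26.3 = $497.07.
Material charge: 211 × 1650/1000 → $348.15.
Total = 497.07 + 348.15 = $845.22.

$845.22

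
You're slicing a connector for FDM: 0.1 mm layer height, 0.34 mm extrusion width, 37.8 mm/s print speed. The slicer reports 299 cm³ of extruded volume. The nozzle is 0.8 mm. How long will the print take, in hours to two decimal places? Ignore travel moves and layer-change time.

64.62 hours

Bead cross-section: 0.1 × 0.34 → 0.034 mm².
Total extruded path = 299000/0.034 = 8794117.6 mm.
Print-move time = 8794117.6 / 37.8, so 232648.6 s.
Converting: 232648.6 s = 64.62 hours.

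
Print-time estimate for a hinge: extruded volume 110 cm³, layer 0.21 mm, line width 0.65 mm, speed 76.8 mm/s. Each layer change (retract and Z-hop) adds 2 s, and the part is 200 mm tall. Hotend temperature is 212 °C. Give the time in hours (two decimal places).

Line area = 0.21 × 0.65, so 0.1365 mm².
Path length: 110000 mm³ / 0.1365 mm² → 805860.8 mm.
Print-move time = 805860.8 / 76.8, so 10493 s.
Layer count = ceil(200 / 0.21) = 953.
Layer-change overhead = 953 × 2, so 1906 s.
Total = 10493 + 1906 = 12399 s = 3.44 hours.

3.44 hours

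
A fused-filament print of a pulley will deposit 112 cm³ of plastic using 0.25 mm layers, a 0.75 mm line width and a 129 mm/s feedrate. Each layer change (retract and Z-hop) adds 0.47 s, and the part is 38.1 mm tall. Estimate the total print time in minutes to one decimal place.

Line area: 0.25 × 0.75 → 0.1875 mm².
Path length: 112000 mm³ / 0.1875 mm² → 597333.3 mm.
Extrusion time = 597333.3 / 129 = 4630.5 s.
Layer count = ceil(38.1 / 0.25) = 153.
Non-print overhead = 153 × 0.47, so 71.91 s.
Total = 4630.5 + 71.91 = 4702.41 s = 78.4 minutes.

78.4 minutes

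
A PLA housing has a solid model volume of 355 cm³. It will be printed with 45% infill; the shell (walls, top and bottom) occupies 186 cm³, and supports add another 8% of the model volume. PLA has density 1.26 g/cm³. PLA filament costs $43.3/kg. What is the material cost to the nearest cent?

Infill region = 355 − 186 = 169 cm³.
Infill volume: 0.45 × 169 → 76.05 cm³.
Support = 0.08 × 355 = 28.4 cm³.
Deposited volume = 186 + 76.05 + 28.4 = 290.45 cm³.
Mass = 290.45 × 1.26, so 365.967 g.
Cost = 365.967 g / 1000 × $43.3/kg = $15.85.

$15.85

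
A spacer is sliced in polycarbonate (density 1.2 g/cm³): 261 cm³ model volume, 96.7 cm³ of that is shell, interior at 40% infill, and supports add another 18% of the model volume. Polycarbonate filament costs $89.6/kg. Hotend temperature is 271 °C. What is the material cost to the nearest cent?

$22.51

Interior volume: 261 − 96.7 → 164.3 cm³.
Infill volume = 0.40 × 164.3 = 65.72 cm³.
Support: 0.18 × 261 → 46.98 cm³.
Total printed volume = 96.7 + 65.72 + 46.98, so 209.4 cm³.
Mass = 209.4 × 1.2, so 251.28 g.
At $89.6/kg: 251.28/1000 × 89.6 = $22.51.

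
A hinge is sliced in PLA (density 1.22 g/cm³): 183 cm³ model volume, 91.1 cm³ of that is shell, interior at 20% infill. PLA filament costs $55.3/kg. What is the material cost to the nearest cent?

Volume inside the shell: 183 − 91.1 → 91.9 cm³.
Infill volume: 0.20 × 91.9 → 18.38 cm³.
Total printed volume = 91.1 + 18.38 = 109.48 cm³.
Mass = 109.48 × 1.22 = 133.5656 g.
Cost = 133.5656 g / 1000 × $55.3/kg = $7.39.

$7.39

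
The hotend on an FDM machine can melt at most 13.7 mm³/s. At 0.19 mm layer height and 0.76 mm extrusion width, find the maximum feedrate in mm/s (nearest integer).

Extrusion cross-section: 0.19 × 0.76 → 0.1444 mm².
v_max = Q/A = 13.7/0.1444 = 94.88 mm/s → 95 mm/s.

95 mm/s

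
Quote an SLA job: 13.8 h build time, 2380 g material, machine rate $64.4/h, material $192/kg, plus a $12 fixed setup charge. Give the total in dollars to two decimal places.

$1357.68

Time charge = 64.4 × 13.8 = $888.72.
Feedstock cost = 192 × 2380/1000 = $456.96.
Adding setup: 888.72 + 456.96 + 12 → $1357.68.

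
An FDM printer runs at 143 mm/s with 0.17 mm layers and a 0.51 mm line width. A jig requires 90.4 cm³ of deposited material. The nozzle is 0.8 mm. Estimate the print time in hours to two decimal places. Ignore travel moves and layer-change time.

2.03 hours

Line area = 0.17 × 0.51, so 0.0867 mm².
Total extruded path = 90400/0.0867 = 1042675.9 mm.
Extrusion time = 1042675.9 / 143, so 7291.4 s.
In the requested units: 7291.4 s = 2.03 hours.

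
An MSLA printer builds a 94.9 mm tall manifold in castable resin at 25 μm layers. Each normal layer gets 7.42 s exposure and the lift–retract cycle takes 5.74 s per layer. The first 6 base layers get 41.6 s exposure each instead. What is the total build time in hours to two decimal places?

13.93 hours

Layer count = ceil(94.9 / 0.025) = 3796.
Base layers: 6 × (41.6 + 5.74) → 284.04 s.
Remaining layers = 3790 × (7.42 + 5.74) = 49876.4 s.
Total = 284.04 + 49876.4 = 50160.44 s = 13.93 hours.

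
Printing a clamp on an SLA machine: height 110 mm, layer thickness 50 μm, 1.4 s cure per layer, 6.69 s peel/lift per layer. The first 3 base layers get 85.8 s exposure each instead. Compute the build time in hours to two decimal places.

Layers = ⌈110/0.05⌉ = 2200.
Base layers = 3 × (85.8 + 6.69) = 277.47 s.
Regular layers: 2197 × (1.4 + 6.69) → 17773.73 s.
Sum: 277.47 + 17773.73 = 18051.2 s → 5.01 hours.

5.01 hours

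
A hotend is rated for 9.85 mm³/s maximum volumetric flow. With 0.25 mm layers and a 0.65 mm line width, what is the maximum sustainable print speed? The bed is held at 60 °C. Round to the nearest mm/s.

61 mm/s

Extrusion cross-section = 0.25 × 0.65 = 0.1625 mm².
v_max = Q/A = 9.85/0.1625 = 60.62 mm/s → 61 mm/s.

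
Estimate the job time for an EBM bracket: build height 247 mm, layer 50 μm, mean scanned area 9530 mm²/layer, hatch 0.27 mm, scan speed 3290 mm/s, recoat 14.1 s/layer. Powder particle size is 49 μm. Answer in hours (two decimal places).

Layer count = ceil(247 / 0.05) = 4940.
Per-layer scan distance = 9530 / 0.27, so 35296.3 mm.
Scan time per layer = 35296.3 / 3290 = 10.7284 s.
Time per layer = 10.7284 + 14.1, so 24.8284 s.
4940 layers × 24.8284 s/layer = 122652.296 s, i.e. 34.07 hours.

34.07 hours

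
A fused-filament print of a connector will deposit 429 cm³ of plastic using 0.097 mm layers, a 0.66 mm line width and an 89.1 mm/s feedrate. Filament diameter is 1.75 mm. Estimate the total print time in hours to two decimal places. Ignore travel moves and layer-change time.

Bead cross-section = 0.097 × 0.66 = 0.06402 mm².
Toolpath length = 429 cm³ / 0.06402 mm² = 429000 / 0.06402 = 6701030.9 mm.
Time extruding = 6701030.9 / 89.1, so 75208 s.
75208 s = 20.89 hours.

20.89 hours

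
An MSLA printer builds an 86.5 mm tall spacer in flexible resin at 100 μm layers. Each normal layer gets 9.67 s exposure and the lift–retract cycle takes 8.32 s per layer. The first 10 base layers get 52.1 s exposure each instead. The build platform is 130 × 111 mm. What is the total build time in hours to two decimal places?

4.44 hours

Number of layers: 86.5 / 0.1 → 865 (rounded up).
Base layers: 10 × (52.1 + 8.32) → 604.2 s.
Normal layers: 855 × (9.67 + 8.32) → 15381.45 s.
Total = 604.2 + 15381.45 = 15985.65 s = 4.44 hours.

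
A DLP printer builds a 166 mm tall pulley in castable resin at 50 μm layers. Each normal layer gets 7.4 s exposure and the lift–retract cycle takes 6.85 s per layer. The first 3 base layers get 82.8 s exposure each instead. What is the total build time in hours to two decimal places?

13.20 hours

Number of layers: 166 / 0.05 → 3320 (rounded up).
Burn-in layers: 3 × (82.8 + 6.85) → 268.95 s.
Normal layers = 3317 × (7.4 + 6.85), so 47267.25 s.
Sum: 268.95 + 47267.25 = 47536.2 s → 13.20 hours.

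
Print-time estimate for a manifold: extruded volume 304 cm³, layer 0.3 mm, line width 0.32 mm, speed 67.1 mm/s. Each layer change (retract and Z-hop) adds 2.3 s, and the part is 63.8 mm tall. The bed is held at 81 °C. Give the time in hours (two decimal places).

Extrusion cross-section = 0.3 × 0.32, so 0.096 mm².
Total extruded path = 304000/0.096 = 3166666.7 mm.
Print-move time = 3166666.7 / 67.1, so 47193.2 s.
Layers = ⌈63.8/0.3⌉ = 213.
Z-hop total = 213 × 2.3, so 489.9 s.
Total = 47193.2 + 489.9 = 47683.1 s = 13.25 hours.

13.25 hours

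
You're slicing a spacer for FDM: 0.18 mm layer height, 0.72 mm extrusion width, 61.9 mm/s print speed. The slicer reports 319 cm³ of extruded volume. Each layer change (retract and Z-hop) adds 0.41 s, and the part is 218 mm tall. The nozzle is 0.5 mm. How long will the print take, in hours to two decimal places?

11.18 hours

Line area: 0.18 × 0.72 → 0.1296 mm².
Toolpath length = 319 cm³ / 0.1296 mm² = 319000 / 0.1296 = 2461419.8 mm.
Print-move time = 2461419.8 / 61.9 = 39764.5 s.
Layer count = ceil(218 / 0.18) = 1212.
Z-hop total: 1212 × 0.41 → 496.92 s.
Total = 39764.5 + 496.92 = 40261.42 s = 11.18 hours.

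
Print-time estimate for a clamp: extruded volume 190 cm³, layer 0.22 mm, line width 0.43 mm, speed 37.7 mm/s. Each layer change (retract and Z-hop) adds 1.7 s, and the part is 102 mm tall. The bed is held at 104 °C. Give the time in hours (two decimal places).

Line area: 0.22 × 0.43 → 0.0946 mm².
Path length: 190000 mm³ / 0.0946 mm² → 2008456.7 mm.
Extrusion time = 2008456.7 / 37.7 = 53274.7 s.
Layers = ⌈102/0.22⌉ = 464.
Layer-change overhead = 464 × 1.7, so 788.8 s.
Altogether 53274.7 + 788.8 = 54063.5 s, i.e. 15.02 hours.

15.02 hours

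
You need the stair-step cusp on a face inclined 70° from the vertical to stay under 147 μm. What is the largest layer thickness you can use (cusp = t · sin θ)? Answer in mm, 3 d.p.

0.156 mm

Layer height = cusp / sin(70°) = 0.147 / 0.9397 = 0.156 mm.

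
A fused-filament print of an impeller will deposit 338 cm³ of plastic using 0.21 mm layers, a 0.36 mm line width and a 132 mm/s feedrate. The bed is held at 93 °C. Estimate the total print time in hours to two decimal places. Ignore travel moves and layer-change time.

Bead cross-section: 0.21 × 0.36 → 0.0756 mm².
Total extruded path = 338000/0.0756 = 4470899.5 mm.
Time extruding = 4470899.5 / 132, so 33870.5 s.
33870.5 s = 9.41 hours.

9.41 hours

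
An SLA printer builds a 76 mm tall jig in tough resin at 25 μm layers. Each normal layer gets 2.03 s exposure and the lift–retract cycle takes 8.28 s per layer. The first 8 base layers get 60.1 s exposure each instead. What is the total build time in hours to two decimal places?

Layer count = ceil(76 / 0.025) = 3040.
Base layers = 8 × (60.1 + 8.28), so 547.04 s.
Regular layers = 3032 × (2.03 + 8.28), so 31259.92 s.
Total = 547.04 + 31259.92 = 31806.96 s = 8.84 hours.

8.84 hours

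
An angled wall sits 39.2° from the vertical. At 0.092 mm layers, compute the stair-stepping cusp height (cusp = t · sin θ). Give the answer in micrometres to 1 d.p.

sin(39.2°) = 0.6320, so cusp = 0.092 × 0.6320 = 0.058144 mm → 58.1 μm.

58.1 μm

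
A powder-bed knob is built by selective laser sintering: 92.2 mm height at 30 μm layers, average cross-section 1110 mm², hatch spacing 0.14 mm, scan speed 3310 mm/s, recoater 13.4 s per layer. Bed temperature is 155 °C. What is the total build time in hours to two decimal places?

13.49 hours

Number of layers: 92.2 / 0.03 → 3074 (rounded up).
Scan path per layer: 1110 / 0.14 → 7928.6 mm.
Laser time per layer: 7928.6 / 3310 → 2.3953 s.
Per-layer time: 2.3953 + 13.4 → 15.7953 s.
Total: 3074 × 15.7953 s = 48554.7522 s → 13.49 hours.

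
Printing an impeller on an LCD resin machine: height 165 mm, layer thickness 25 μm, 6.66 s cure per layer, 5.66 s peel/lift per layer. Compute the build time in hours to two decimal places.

Layer count = ceil(165 / 0.025) = 6600.
Cycle time: 6.66 + 5.66 → 12.32 s.
Total = 6600 × 12.32 = 81312 s = 22.59 hours.

22.59 hours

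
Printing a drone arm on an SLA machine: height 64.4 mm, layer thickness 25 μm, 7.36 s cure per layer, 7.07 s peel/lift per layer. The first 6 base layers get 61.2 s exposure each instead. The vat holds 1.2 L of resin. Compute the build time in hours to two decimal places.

10.42 hours

Number of layers: 64.4 / 0.025 → 2576 (rounded up).
Base layers = 6 × (61.2 + 7.07) = 409.62 s.
Normal layers = 2570 × (7.36 + 7.07) = 37085.1 s.
Sum: 409.62 + 37085.1 = 37494.72 s → 10.42 hours.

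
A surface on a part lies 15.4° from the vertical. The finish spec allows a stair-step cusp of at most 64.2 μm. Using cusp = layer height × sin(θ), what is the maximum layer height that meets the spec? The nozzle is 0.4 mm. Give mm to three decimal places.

sin(15.4°) = 0.2656; t_max = 0.0642/0.2656 = 0.242 mm.

0.242 mm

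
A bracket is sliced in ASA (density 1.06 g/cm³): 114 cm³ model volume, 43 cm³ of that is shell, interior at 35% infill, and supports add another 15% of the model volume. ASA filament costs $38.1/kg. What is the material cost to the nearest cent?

$3.43

Interior volume = 114 − 43, so 71 cm³.
Deposited infill = 0.35 × 71 = 24.85 cm³.
Support: 0.15 × 114 → 17.1 cm³.
Deposited volume: 43 + 24.85 + 17.1 → 84.95 cm³.
Mass = 84.95 × 1.06 = 90.047 g.
Cost = 90.047 g / 1000 × $38.1/kg = $3.43.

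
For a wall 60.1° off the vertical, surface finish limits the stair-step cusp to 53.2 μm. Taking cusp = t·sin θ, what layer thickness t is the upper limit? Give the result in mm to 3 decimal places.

0.061 mm

Layer height = cusp / sin(60.1°) = 0.0532 / 0.8669 = 0.061 mm.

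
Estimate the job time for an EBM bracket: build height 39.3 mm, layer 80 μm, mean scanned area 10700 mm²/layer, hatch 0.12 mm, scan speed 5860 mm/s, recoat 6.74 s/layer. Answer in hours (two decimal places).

3.00 hours

Layers = ⌈39.3/0.08⌉ = 492.
Scan path per layer: 10700 / 0.12 → 89166.7 mm.
Per-layer scan time = 89166.7 / 5860, so 15.2162 s.
Time per layer = 15.2162 + 6.74, so 21.9562 s.
Total: 492 × 21.9562 s = 10802.4504 s → 3.00 hours.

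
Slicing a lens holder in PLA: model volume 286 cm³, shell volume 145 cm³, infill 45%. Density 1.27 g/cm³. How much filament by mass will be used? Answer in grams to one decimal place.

Volume inside the shell: 286 − 145 → 141 cm³.
Deposited infill = 0.45 × 141, so 63.45 cm³.
Total extruded = 145 + 63.45, so 208.45 cm³.
Mass = 208.45 × 1.27, so 264.7315 g.

264.7 g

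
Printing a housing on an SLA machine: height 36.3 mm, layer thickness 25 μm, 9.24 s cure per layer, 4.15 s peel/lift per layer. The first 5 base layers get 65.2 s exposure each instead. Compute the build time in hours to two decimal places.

5.48 hours

Number of layers: 36.3 / 0.025 → 1452 (rounded up).
Burn-in layers = 5 × (65.2 + 4.15), so 346.75 s.
Regular layers = 1447 × (9.24 + 4.15), so 19375.33 s.
Sum: 346.75 + 19375.33 = 19722.08 s → 5.48 hours.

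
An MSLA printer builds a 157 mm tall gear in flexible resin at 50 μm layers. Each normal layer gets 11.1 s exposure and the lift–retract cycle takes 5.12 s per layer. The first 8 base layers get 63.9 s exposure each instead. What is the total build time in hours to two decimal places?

14.26 hours

Layer count = ceil(157 / 0.05) = 3140.
Bottom layers = 8 × (63.9 + 5.12), so 552.16 s.
Remaining layers = 3132 × (11.1 + 5.12) = 50801.04 s.
Total = 552.16 + 50801.04 = 51353.2 s = 14.26 hours.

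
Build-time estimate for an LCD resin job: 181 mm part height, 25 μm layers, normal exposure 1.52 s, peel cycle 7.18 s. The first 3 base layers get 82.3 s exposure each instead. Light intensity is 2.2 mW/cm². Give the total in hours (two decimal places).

17.56 hours

Layers = ⌈181/0.025⌉ = 7240.
Burn-in layers = 3 × (82.3 + 7.18) = 268.44 s.
Normal layers = 7237 × (1.52 + 7.18), so 62961.9 s.
Sum: 268.44 + 62961.9 = 63230.34 s → 17.56 hours.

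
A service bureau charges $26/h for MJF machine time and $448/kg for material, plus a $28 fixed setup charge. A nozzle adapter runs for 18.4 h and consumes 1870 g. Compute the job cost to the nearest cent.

Machine cost: 26 × 18.4 → $478.40.
Feedstock cost = 448 × 1870/1000 = $837.76.
Adding setup: 478.40 + 837.76 + 28 → $1344.16.

$1344.16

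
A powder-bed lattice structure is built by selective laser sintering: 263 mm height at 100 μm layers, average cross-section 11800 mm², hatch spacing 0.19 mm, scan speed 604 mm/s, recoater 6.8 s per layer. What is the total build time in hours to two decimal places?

80.09 hours

Number of layers: 263 / 0.1 → 2630 (rounded up).
Per-layer scan distance = 11800 / 0.19 = 62105.3 mm.
Scan time per layer: 62105.3 / 604 → 102.8233 s.
Layer cycle: 102.8233 + 6.8 → 109.6233 s.
Total: 2630 × 109.6233 s = 288309.279 s → 80.09 hours.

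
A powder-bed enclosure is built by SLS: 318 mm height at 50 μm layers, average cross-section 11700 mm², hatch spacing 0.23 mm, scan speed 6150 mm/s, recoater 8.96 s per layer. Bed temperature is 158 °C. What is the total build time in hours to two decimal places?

Layer count = ceil(318 / 0.05) = 6360.
Scan path per layer = 11700 / 0.23, so 50869.6 mm.
Scan time per layer = 50869.6 / 6150 = 8.2715 s.
Per-layer time = 8.2715 + 8.96, so 17.2315 s.
Build time = 6360 × 17.2315 = 109592.34 s = 30.44 hours.

30.44 hours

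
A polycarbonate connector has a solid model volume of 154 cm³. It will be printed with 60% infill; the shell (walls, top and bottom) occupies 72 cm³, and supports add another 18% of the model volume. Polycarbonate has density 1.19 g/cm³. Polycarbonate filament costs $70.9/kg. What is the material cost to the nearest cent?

Interior volume = 154 − 72 = 82 cm³.
Infill deposited = 0.60 × 82 = 49.2 cm³.
Support = 0.18 × 154, so 27.72 cm³.
Total printed volume = 72 + 49.2 + 27.72 = 148.92 cm³.
Mass: 148.92 × 1.19 → 177.2148 g.
Cost = 177.2148 g / 1000 × $70.9/kg = $12.56.

$12.56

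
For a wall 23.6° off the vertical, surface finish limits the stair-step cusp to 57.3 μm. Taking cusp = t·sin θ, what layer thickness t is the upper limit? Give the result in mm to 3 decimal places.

0.143 mm

Layer height = cusp / sin(23.6°) = 0.0573 / 0.4003 = 0.143 mm.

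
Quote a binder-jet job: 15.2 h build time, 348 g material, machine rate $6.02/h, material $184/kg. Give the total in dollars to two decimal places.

$155.54

Machine cost: 6.02 × 15.2 → $91.504.
Material cost = 184 × 348/1000, so $64.032.
Total = 91.504 + 64.032 = 155.536 ≈ $155.54.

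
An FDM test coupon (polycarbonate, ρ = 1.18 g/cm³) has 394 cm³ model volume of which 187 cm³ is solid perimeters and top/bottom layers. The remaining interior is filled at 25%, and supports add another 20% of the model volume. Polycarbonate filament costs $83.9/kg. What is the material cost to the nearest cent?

Volume inside the shell = 394 − 187, so 207 cm³.
Infill deposited = 0.25 × 207 = 51.75 cm³.
Support: 0.20 × 394 → 78.8 cm³.
Deposited volume = 187 + 51.75 + 78.8, so 317.55 cm³.
Mass: 317.55 × 1.18 → 374.709 g.
At $83.9/kg: 374.709/1000 × 83.9 = $31.44.

$31.44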